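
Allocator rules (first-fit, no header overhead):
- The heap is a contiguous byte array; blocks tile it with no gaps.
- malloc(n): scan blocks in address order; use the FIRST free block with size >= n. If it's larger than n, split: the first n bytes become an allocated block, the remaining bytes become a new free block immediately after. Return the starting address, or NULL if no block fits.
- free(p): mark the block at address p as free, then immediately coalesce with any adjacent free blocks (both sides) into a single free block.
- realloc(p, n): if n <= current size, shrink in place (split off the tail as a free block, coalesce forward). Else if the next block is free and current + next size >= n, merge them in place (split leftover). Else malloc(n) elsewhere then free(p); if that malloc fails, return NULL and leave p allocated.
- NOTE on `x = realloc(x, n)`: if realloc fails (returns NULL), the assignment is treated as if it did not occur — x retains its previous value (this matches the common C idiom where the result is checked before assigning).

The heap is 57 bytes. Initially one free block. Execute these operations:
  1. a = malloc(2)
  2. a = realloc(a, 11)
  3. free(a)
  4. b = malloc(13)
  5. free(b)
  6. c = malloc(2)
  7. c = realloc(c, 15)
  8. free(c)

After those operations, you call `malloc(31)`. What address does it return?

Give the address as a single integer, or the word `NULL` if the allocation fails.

Answer: 0

Derivation:
Op 1: a = malloc(2) -> a = 0; heap: [0-1 ALLOC][2-56 FREE]
Op 2: a = realloc(a, 11) -> a = 0; heap: [0-10 ALLOC][11-56 FREE]
Op 3: free(a) -> (freed a); heap: [0-56 FREE]
Op 4: b = malloc(13) -> b = 0; heap: [0-12 ALLOC][13-56 FREE]
Op 5: free(b) -> (freed b); heap: [0-56 FREE]
Op 6: c = malloc(2) -> c = 0; heap: [0-1 ALLOC][2-56 FREE]
Op 7: c = realloc(c, 15) -> c = 0; heap: [0-14 ALLOC][15-56 FREE]
Op 8: free(c) -> (freed c); heap: [0-56 FREE]
malloc(31): first-fit scan over [0-56 FREE] -> 0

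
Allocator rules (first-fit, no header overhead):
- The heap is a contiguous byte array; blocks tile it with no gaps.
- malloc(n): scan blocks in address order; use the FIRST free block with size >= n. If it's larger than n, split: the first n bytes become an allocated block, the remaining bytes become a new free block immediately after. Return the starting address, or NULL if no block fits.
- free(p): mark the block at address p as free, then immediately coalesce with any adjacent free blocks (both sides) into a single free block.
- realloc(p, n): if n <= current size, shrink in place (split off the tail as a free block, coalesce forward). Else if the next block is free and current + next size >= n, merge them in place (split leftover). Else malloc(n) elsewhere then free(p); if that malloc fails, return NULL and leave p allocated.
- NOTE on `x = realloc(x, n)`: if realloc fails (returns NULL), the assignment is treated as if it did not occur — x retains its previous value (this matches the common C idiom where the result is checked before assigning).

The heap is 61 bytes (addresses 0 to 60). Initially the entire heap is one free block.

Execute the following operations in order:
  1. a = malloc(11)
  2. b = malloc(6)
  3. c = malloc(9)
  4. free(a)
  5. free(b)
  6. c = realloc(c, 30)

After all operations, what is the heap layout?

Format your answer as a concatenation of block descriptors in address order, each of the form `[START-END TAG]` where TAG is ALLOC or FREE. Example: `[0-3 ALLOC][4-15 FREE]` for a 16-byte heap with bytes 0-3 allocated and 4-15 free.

Op 1: a = malloc(11) -> a = 0; heap: [0-10 ALLOC][11-60 FREE]
Op 2: b = malloc(6) -> b = 11; heap: [0-10 ALLOC][11-16 ALLOC][17-60 FREE]
Op 3: c = malloc(9) -> c = 17; heap: [0-10 ALLOC][11-16 ALLOC][17-25 ALLOC][26-60 FREE]
Op 4: free(a) -> (freed a); heap: [0-10 FREE][11-16 ALLOC][17-25 ALLOC][26-60 FREE]
Op 5: free(b) -> (freed b); heap: [0-16 FREE][17-25 ALLOC][26-60 FREE]
Op 6: c = realloc(c, 30) -> c = 17; heap: [0-16 FREE][17-46 ALLOC][47-60 FREE]

Answer: [0-16 FREE][17-46 ALLOC][47-60 FREE]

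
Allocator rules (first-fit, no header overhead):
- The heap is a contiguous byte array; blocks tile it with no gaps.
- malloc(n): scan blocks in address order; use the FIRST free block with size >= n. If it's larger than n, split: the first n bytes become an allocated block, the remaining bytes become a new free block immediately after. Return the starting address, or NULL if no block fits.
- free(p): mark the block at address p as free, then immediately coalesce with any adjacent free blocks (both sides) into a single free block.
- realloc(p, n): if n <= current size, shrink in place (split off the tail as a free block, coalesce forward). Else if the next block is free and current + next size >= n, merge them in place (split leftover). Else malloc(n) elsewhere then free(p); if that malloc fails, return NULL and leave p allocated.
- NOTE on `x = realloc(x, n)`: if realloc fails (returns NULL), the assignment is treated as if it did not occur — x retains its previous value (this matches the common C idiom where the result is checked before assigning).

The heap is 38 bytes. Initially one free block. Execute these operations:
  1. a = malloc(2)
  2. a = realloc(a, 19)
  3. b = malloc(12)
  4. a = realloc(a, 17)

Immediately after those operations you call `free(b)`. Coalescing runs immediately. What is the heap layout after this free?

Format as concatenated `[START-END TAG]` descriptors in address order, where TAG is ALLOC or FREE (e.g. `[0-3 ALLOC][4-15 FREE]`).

Answer: [0-16 ALLOC][17-37 FREE]

Derivation:
Op 1: a = malloc(2) -> a = 0; heap: [0-1 ALLOC][2-37 FREE]
Op 2: a = realloc(a, 19) -> a = 0; heap: [0-18 ALLOC][19-37 FREE]
Op 3: b = malloc(12) -> b = 19; heap: [0-18 ALLOC][19-30 ALLOC][31-37 FREE]
Op 4: a = realloc(a, 17) -> a = 0; heap: [0-16 ALLOC][17-18 FREE][19-30 ALLOC][31-37 FREE]
free(b): b = 19 -> block [19-30 ALLOC]; mark free, coalesce with adjacent free neighbors -> [0-16 ALLOC][17-37 FREE]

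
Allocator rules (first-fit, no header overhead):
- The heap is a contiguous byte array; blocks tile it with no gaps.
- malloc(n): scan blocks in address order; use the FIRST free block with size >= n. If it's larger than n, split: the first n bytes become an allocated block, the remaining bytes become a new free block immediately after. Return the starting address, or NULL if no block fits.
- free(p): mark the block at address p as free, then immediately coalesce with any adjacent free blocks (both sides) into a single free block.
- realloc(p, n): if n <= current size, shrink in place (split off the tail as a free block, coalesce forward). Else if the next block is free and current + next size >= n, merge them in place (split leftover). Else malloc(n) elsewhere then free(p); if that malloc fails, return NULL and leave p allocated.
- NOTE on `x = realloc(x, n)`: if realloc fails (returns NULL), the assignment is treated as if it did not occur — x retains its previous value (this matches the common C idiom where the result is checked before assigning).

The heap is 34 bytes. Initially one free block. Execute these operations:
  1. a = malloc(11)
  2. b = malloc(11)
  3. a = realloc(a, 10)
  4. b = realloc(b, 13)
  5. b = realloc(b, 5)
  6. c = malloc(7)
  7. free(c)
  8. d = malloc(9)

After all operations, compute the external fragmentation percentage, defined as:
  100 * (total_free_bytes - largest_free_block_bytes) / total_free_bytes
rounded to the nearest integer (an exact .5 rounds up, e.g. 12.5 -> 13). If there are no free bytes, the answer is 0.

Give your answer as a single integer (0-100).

Op 1: a = malloc(11) -> a = 0; heap: [0-10 ALLOC][11-33 FREE]
Op 2: b = malloc(11) -> b = 11; heap: [0-10 ALLOC][11-21 ALLOC][22-33 FREE]
Op 3: a = realloc(a, 10) -> a = 0; heap: [0-9 ALLOC][10-10 FREE][11-21 ALLOC][22-33 FREE]
Op 4: b = realloc(b, 13) -> b = 11; heap: [0-9 ALLOC][10-10 FREE][11-23 ALLOC][24-33 FREE]
Op 5: b = realloc(b, 5) -> b = 11; heap: [0-9 ALLOC][10-10 FREE][11-15 ALLOC][16-33 FREE]
Op 6: c = malloc(7) -> c = 16; heap: [0-9 ALLOC][10-10 FREE][11-15 ALLOC][16-22 ALLOC][23-33 FREE]
Op 7: free(c) -> (freed c); heap: [0-9 ALLOC][10-10 FREE][11-15 ALLOC][16-33 FREE]
Op 8: d = malloc(9) -> d = 16; heap: [0-9 ALLOC][10-10 FREE][11-15 ALLOC][16-24 ALLOC][25-33 FREE]
Free blocks: [1 9] total_free=10 largest=9 -> 100*(10-9)/10 = 100/10 = 10

Answer: 10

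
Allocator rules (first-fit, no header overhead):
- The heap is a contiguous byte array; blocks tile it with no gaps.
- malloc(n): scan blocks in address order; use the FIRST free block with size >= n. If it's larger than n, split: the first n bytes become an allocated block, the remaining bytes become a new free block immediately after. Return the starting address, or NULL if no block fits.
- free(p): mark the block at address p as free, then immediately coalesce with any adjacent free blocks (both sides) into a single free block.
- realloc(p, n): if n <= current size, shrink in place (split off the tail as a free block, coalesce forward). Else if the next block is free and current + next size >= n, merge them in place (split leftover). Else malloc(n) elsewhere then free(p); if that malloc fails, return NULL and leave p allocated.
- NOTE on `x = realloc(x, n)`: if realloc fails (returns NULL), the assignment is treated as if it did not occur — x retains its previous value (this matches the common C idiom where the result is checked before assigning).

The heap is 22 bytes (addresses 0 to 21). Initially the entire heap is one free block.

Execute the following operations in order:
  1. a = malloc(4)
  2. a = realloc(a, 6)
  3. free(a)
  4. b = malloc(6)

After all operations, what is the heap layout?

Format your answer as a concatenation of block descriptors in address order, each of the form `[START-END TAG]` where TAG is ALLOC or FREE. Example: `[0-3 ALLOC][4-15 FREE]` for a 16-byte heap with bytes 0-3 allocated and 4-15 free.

Op 1: a = malloc(4) -> a = 0; heap: [0-3 ALLOC][4-21 FREE]
Op 2: a = realloc(a, 6) -> a = 0; heap: [0-5 ALLOC][6-21 FREE]
Op 3: free(a) -> (freed a); heap: [0-21 FREE]
Op 4: b = malloc(6) -> b = 0; heap: [0-5 ALLOC][6-21 FREE]

Answer: [0-5 ALLOC][6-21 FREE]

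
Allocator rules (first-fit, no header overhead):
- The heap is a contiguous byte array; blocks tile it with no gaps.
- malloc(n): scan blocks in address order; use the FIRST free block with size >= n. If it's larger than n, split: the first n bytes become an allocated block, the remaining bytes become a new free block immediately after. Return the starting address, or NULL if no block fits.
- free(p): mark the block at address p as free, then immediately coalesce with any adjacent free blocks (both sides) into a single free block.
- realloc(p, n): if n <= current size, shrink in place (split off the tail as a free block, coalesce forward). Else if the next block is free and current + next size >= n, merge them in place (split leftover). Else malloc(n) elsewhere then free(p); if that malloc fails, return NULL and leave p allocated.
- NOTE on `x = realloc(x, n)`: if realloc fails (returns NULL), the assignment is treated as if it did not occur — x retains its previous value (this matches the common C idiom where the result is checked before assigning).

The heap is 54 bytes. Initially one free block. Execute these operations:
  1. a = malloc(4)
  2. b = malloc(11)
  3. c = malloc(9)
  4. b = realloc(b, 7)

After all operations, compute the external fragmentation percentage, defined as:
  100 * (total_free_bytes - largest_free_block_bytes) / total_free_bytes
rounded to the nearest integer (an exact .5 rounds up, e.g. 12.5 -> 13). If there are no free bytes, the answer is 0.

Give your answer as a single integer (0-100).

Answer: 12

Derivation:
Op 1: a = malloc(4) -> a = 0; heap: [0-3 ALLOC][4-53 FREE]
Op 2: b = malloc(11) -> b = 4; heap: [0-3 ALLOC][4-14 ALLOC][15-53 FREE]
Op 3: c = malloc(9) -> c = 15; heap: [0-3 ALLOC][4-14 ALLOC][15-23 ALLOC][24-53 FREE]
Op 4: b = realloc(b, 7) -> b = 4; heap: [0-3 ALLOC][4-10 ALLOC][11-14 FREE][15-23 ALLOC][24-53 FREE]
Free blocks: [4 30] total_free=34 largest=30 -> 100*(34-30)/34 = 400/34 ≈ 11.765 -> rounds to 12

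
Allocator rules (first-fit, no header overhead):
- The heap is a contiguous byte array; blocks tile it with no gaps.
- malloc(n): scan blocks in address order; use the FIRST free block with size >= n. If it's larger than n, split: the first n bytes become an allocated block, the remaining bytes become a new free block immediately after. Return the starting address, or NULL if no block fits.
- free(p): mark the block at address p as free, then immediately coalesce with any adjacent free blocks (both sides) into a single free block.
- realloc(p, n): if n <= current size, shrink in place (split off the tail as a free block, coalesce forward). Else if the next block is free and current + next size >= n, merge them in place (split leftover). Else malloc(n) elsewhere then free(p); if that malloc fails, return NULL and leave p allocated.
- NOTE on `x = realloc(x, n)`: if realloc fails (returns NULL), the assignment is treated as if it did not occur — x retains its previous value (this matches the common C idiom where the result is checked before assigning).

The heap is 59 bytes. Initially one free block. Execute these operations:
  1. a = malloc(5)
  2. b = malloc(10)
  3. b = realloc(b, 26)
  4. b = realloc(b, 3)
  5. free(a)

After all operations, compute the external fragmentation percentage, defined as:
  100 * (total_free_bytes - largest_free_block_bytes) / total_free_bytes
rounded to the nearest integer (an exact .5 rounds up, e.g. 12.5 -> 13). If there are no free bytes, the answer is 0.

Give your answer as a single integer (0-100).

Op 1: a = malloc(5) -> a = 0; heap: [0-4 ALLOC][5-58 FREE]
Op 2: b = malloc(10) -> b = 5; heap: [0-4 ALLOC][5-14 ALLOC][15-58 FREE]
Op 3: b = realloc(b, 26) -> b = 5; heap: [0-4 ALLOC][5-30 ALLOC][31-58 FREE]
Op 4: b = realloc(b, 3) -> b = 5; heap: [0-4 ALLOC][5-7 ALLOC][8-58 FREE]
Op 5: free(a) -> (freed a); heap: [0-4 FREE][5-7 ALLOC][8-58 FREE]
Free blocks: [5 51] total_free=56 largest=51 -> 100*(56-51)/56 = 500/56 ≈ 8.929 -> rounds to 9

Answer: 9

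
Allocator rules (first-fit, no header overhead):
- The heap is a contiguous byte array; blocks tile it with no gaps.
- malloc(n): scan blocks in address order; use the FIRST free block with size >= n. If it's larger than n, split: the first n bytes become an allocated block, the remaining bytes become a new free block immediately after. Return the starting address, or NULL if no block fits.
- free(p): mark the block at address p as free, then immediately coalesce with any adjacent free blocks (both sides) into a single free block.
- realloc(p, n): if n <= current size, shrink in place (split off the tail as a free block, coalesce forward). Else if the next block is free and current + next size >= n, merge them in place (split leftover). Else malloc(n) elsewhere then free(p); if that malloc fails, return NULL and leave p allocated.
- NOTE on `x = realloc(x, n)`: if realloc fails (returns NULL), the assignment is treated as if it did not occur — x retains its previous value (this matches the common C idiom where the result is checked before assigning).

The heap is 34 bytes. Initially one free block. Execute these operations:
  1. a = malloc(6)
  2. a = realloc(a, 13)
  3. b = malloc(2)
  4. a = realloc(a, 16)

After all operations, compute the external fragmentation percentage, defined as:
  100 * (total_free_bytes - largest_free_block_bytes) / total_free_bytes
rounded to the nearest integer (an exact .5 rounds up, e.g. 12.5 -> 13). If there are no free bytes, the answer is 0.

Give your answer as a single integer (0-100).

Answer: 19

Derivation:
Op 1: a = malloc(6) -> a = 0; heap: [0-5 ALLOC][6-33 FREE]
Op 2: a = realloc(a, 13) -> a = 0; heap: [0-12 ALLOC][13-33 FREE]
Op 3: b = malloc(2) -> b = 13; heap: [0-12 ALLOC][13-14 ALLOC][15-33 FREE]
Op 4: a = realloc(a, 16) -> a = 15; heap: [0-12 FREE][13-14 ALLOC][15-30 ALLOC][31-33 FREE]
Free blocks: [13 3] total_free=16 largest=13 -> 100*(16-13)/16 = 300/16 = 18.75 -> rounds to 19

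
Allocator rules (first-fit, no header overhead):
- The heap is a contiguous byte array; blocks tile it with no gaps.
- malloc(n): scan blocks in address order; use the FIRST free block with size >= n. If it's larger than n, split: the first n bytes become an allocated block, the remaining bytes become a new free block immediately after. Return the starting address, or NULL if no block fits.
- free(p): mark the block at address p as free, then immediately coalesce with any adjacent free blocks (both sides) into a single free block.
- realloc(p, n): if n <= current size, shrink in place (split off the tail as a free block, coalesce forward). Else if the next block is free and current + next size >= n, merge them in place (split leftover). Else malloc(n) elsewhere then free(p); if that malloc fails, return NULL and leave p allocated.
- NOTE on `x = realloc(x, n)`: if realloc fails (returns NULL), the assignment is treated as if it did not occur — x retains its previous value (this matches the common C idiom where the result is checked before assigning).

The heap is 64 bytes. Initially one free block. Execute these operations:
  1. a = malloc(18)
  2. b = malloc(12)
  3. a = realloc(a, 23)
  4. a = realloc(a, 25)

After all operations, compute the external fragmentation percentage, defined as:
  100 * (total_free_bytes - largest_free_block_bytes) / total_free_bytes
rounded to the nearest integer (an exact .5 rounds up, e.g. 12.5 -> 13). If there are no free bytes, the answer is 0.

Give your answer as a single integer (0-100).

Op 1: a = malloc(18) -> a = 0; heap: [0-17 ALLOC][18-63 FREE]
Op 2: b = malloc(12) -> b = 18; heap: [0-17 ALLOC][18-29 ALLOC][30-63 FREE]
Op 3: a = realloc(a, 23) -> a = 30; heap: [0-17 FREE][18-29 ALLOC][30-52 ALLOC][53-63 FREE]
Op 4: a = realloc(a, 25) -> a = 30; heap: [0-17 FREE][18-29 ALLOC][30-54 ALLOC][55-63 FREE]
Free blocks: [18 9] total_free=27 largest=18 -> 100*(27-18)/27 = 900/27 ≈ 33.333 -> rounds to 33

Answer: 33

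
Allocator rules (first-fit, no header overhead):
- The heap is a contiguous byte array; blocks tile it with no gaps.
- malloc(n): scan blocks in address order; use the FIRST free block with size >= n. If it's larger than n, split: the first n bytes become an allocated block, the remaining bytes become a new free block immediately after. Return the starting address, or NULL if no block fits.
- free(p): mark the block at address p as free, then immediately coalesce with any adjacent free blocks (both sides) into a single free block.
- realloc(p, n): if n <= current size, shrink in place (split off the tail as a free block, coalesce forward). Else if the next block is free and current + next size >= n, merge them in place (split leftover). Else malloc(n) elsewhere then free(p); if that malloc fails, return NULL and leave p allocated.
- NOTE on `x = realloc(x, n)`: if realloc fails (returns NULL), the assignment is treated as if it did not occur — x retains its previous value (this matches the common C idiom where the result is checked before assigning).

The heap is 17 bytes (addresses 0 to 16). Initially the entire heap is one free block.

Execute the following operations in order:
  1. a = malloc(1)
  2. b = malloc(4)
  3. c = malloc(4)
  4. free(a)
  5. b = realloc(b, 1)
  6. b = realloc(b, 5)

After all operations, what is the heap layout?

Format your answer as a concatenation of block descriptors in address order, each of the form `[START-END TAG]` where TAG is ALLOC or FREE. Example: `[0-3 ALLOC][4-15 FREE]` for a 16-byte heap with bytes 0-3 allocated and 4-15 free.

Answer: [0-4 FREE][5-8 ALLOC][9-13 ALLOC][14-16 FREE]

Derivation:
Op 1: a = malloc(1) -> a = 0; heap: [0-0 ALLOC][1-16 FREE]
Op 2: b = malloc(4) -> b = 1; heap: [0-0 ALLOC][1-4 ALLOC][5-16 FREE]
Op 3: c = malloc(4) -> c = 5; heap: [0-0 ALLOC][1-4 ALLOC][5-8 ALLOC][9-16 FREE]
Op 4: free(a) -> (freed a); heap: [0-0 FREE][1-4 ALLOC][5-8 ALLOC][9-16 FREE]
Op 5: b = realloc(b, 1) -> b = 1; heap: [0-0 FREE][1-1 ALLOC][2-4 FREE][5-8 ALLOC][9-16 FREE]
Op 6: b = realloc(b, 5) -> b = 9; heap: [0-4 FREE][5-8 ALLOC][9-13 ALLOC][14-16 FREE]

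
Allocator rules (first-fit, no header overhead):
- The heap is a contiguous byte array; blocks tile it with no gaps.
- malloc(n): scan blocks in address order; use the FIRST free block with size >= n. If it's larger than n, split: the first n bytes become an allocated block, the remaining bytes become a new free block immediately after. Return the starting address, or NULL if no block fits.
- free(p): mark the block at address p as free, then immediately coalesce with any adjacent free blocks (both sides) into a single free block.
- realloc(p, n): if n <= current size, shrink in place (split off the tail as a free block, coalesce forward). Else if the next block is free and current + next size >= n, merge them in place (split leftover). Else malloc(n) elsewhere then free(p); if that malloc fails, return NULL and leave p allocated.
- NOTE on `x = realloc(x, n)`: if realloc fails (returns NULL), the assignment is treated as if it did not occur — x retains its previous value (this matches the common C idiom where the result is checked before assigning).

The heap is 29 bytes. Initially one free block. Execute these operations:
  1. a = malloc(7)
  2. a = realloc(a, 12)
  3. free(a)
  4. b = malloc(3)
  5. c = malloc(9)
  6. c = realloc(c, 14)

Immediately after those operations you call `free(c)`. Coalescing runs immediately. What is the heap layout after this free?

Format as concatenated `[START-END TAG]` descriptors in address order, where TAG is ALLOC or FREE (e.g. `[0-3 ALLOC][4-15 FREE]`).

Answer: [0-2 ALLOC][3-28 FREE]

Derivation:
Op 1: a = malloc(7) -> a = 0; heap: [0-6 ALLOC][7-28 FREE]
Op 2: a = realloc(a, 12) -> a = 0; heap: [0-11 ALLOC][12-28 FREE]
Op 3: free(a) -> (freed a); heap: [0-28 FREE]
Op 4: b = malloc(3) -> b = 0; heap: [0-2 ALLOC][3-28 FREE]
Op 5: c = malloc(9) -> c = 3; heap: [0-2 ALLOC][3-11 ALLOC][12-28 FREE]
Op 6: c = realloc(c, 14) -> c = 3; heap: [0-2 ALLOC][3-16 ALLOC][17-28 FREE]
free(c): c = 3 -> block [3-16 ALLOC]; mark free, coalesce with adjacent free neighbors -> [0-2 ALLOC][3-28 FREE]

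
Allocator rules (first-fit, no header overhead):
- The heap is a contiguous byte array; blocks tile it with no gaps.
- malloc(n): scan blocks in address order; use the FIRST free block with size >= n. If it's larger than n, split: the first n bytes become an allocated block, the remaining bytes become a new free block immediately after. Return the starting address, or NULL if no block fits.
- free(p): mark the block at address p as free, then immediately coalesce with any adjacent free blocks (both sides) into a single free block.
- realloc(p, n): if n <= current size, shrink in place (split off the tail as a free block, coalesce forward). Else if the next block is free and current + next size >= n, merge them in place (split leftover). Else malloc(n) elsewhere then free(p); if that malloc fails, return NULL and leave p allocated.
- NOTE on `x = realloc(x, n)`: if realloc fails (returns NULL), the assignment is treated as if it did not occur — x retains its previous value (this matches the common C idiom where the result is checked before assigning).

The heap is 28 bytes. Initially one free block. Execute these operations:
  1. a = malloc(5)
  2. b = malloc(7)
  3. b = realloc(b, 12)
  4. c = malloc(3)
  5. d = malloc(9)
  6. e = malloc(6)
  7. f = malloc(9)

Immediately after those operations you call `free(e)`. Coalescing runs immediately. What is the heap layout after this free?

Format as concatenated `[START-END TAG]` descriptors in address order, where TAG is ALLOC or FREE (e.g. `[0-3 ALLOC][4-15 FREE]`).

Answer: [0-4 ALLOC][5-16 ALLOC][17-19 ALLOC][20-27 FREE]

Derivation:
Op 1: a = malloc(5) -> a = 0; heap: [0-4 ALLOC][5-27 FREE]
Op 2: b = malloc(7) -> b = 5; heap: [0-4 ALLOC][5-11 ALLOC][12-27 FREE]
Op 3: b = realloc(b, 12) -> b = 5; heap: [0-4 ALLOC][5-16 ALLOC][17-27 FREE]
Op 4: c = malloc(3) -> c = 17; heap: [0-4 ALLOC][5-16 ALLOC][17-19 ALLOC][20-27 FREE]
Op 5: d = malloc(9) -> d = NULL; heap: [0-4 ALLOC][5-16 ALLOC][17-19 ALLOC][20-27 FREE]
Op 6: e = malloc(6) -> e = 20; heap: [0-4 ALLOC][5-16 ALLOC][17-19 ALLOC][20-25 ALLOC][26-27 FREE]
Op 7: f = malloc(9) -> f = NULL; heap: [0-4 ALLOC][5-16 ALLOC][17-19 ALLOC][20-25 ALLOC][26-27 FREE]
free(e): e = 20 -> block [20-25 ALLOC]; mark free, coalesce with adjacent free neighbors -> [0-4 ALLOC][5-16 ALLOC][17-19 ALLOC][20-27 FREE]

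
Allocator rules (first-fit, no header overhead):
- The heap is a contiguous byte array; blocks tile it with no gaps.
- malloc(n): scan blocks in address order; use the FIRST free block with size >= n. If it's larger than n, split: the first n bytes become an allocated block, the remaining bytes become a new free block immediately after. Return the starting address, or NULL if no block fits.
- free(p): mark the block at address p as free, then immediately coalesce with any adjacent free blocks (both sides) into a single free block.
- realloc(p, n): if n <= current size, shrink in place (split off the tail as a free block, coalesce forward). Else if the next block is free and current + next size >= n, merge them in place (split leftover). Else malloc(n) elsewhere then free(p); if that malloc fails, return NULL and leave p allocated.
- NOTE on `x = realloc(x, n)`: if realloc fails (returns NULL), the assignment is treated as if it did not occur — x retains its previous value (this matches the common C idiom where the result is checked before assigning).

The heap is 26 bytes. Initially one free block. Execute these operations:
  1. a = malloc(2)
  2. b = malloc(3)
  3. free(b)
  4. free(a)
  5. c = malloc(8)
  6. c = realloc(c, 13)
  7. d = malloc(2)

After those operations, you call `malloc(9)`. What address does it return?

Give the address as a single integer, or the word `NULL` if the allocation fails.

Answer: 15

Derivation:
Op 1: a = malloc(2) -> a = 0; heap: [0-1 ALLOC][2-25 FREE]
Op 2: b = malloc(3) -> b = 2; heap: [0-1 ALLOC][2-4 ALLOC][5-25 FREE]
Op 3: free(b) -> (freed b); heap: [0-1 ALLOC][2-25 FREE]
Op 4: free(a) -> (freed a); heap: [0-25 FREE]
Op 5: c = malloc(8) -> c = 0; heap: [0-7 ALLOC][8-25 FREE]
Op 6: c = realloc(c, 13) -> c = 0; heap: [0-12 ALLOC][13-25 FREE]
Op 7: d = malloc(2) -> d = 13; heap: [0-12 ALLOC][13-14 ALLOC][15-25 FREE]
malloc(9): first-fit scan over [0-12 ALLOC][13-14 ALLOC][15-25 FREE] -> 15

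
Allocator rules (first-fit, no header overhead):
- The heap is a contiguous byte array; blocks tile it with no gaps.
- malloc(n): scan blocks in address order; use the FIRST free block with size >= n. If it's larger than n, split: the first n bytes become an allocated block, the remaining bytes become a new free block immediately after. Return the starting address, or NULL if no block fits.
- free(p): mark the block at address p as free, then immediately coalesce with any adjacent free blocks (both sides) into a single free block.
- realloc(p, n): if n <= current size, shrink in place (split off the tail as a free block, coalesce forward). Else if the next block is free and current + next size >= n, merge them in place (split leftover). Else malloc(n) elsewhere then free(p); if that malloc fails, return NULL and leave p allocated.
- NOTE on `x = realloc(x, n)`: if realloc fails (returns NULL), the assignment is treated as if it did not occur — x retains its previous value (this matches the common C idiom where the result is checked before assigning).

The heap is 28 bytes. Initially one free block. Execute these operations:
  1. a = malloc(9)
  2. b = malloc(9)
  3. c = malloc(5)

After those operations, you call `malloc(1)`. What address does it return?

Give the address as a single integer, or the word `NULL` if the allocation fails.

Answer: 23

Derivation:
Op 1: a = malloc(9) -> a = 0; heap: [0-8 ALLOC][9-27 FREE]
Op 2: b = malloc(9) -> b = 9; heap: [0-8 ALLOC][9-17 ALLOC][18-27 FREE]
Op 3: c = malloc(5) -> c = 18; heap: [0-8 ALLOC][9-17 ALLOC][18-22 ALLOC][23-27 FREE]
malloc(1): first-fit scan over [0-8 ALLOC][9-17 ALLOC][18-22 ALLOC][23-27 FREE] -> 23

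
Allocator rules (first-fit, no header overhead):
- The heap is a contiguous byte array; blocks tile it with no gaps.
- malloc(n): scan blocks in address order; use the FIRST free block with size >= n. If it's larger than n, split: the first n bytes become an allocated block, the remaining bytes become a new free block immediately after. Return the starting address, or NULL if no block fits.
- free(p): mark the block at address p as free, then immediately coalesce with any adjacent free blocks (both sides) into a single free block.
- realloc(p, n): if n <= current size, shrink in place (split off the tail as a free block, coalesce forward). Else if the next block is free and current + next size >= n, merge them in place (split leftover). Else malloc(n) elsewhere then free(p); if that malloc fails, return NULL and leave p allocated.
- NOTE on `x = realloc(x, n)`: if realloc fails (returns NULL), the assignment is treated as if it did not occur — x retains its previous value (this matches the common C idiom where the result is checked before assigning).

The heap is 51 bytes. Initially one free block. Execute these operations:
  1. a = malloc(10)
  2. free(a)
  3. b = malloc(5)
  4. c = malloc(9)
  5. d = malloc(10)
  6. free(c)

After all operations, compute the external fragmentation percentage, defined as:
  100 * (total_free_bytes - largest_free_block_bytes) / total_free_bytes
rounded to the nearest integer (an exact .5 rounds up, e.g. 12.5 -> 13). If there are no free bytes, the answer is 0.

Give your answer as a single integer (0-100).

Op 1: a = malloc(10) -> a = 0; heap: [0-9 ALLOC][10-50 FREE]
Op 2: free(a) -> (freed a); heap: [0-50 FREE]
Op 3: b = malloc(5) -> b = 0; heap: [0-4 ALLOC][5-50 FREE]
Op 4: c = malloc(9) -> c = 5; heap: [0-4 ALLOC][5-13 ALLOC][14-50 FREE]
Op 5: d = malloc(10) -> d = 14; heap: [0-4 ALLOC][5-13 ALLOC][14-23 ALLOC][24-50 FREE]
Op 6: free(c) -> (freed c); heap: [0-4 ALLOC][5-13 FREE][14-23 ALLOC][24-50 FREE]
Free blocks: [9 27] total_free=36 largest=27 -> 100*(36-27)/36 = 900/36 = 25

Answer: 25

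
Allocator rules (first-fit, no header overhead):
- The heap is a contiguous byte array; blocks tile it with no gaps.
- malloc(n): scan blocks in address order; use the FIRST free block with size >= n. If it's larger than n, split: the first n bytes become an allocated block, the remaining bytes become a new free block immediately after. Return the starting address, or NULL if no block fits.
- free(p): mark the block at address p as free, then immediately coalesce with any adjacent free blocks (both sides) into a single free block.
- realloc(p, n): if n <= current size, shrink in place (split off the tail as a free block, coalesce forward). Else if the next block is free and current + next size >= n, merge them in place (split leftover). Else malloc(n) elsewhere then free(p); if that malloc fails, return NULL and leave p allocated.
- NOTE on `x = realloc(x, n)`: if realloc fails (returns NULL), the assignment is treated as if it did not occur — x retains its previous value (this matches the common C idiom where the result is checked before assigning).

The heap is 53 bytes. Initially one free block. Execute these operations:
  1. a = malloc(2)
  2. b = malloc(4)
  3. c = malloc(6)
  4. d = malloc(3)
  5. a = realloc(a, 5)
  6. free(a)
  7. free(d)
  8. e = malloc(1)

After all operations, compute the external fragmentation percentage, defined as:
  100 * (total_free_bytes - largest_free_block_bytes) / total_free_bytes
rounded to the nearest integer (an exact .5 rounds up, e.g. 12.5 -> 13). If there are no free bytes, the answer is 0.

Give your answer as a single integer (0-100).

Answer: 2

Derivation:
Op 1: a = malloc(2) -> a = 0; heap: [0-1 ALLOC][2-52 FREE]
Op 2: b = malloc(4) -> b = 2; heap: [0-1 ALLOC][2-5 ALLOC][6-52 FREE]
Op 3: c = malloc(6) -> c = 6; heap: [0-1 ALLOC][2-5 ALLOC][6-11 ALLOC][12-52 FREE]
Op 4: d = malloc(3) -> d = 12; heap: [0-1 ALLOC][2-5 ALLOC][6-11 ALLOC][12-14 ALLOC][15-52 FREE]
Op 5: a = realloc(a, 5) -> a = 15; heap: [0-1 FREE][2-5 ALLOC][6-11 ALLOC][12-14 ALLOC][15-19 ALLOC][20-52 FREE]
Op 6: free(a) -> (freed a); heap: [0-1 FREE][2-5 ALLOC][6-11 ALLOC][12-14 ALLOC][15-52 FREE]
Op 7: free(d) -> (freed d); heap: [0-1 FREE][2-5 ALLOC][6-11 ALLOC][12-52 FREE]
Op 8: e = malloc(1) -> e = 0; heap: [0-0 ALLOC][1-1 FREE][2-5 ALLOC][6-11 ALLOC][12-52 FREE]
Free blocks: [1 41] total_free=42 largest=41 -> 100*(42-41)/42 = 100/42 ≈ 2.381 -> rounds to 2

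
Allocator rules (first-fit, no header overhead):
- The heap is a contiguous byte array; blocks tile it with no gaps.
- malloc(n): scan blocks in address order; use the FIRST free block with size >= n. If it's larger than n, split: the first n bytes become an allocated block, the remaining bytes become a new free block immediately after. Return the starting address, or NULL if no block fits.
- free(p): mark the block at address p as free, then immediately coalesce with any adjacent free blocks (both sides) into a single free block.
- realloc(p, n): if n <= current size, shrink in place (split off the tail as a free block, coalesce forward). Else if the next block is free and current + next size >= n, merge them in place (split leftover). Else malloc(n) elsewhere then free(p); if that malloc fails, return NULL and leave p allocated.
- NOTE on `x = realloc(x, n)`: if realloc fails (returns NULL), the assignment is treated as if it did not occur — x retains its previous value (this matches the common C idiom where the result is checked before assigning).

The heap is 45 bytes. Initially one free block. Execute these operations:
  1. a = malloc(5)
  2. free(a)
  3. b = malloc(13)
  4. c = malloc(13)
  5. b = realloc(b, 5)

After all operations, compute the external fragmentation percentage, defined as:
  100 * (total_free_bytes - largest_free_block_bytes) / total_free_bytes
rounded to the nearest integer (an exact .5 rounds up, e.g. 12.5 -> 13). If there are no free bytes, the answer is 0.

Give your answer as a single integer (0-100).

Answer: 30

Derivation:
Op 1: a = malloc(5) -> a = 0; heap: [0-4 ALLOC][5-44 FREE]
Op 2: free(a) -> (freed a); heap: [0-44 FREE]
Op 3: b = malloc(13) -> b = 0; heap: [0-12 ALLOC][13-44 FREE]
Op 4: c = malloc(13) -> c = 13; heap: [0-12 ALLOC][13-25 ALLOC][26-44 FREE]
Op 5: b = realloc(b, 5) -> b = 0; heap: [0-4 ALLOC][5-12 FREE][13-25 ALLOC][26-44 FREE]
Free blocks: [8 19] total_free=27 largest=19 -> 100*(27-19)/27 = 800/27 ≈ 29.630 -> rounds to 30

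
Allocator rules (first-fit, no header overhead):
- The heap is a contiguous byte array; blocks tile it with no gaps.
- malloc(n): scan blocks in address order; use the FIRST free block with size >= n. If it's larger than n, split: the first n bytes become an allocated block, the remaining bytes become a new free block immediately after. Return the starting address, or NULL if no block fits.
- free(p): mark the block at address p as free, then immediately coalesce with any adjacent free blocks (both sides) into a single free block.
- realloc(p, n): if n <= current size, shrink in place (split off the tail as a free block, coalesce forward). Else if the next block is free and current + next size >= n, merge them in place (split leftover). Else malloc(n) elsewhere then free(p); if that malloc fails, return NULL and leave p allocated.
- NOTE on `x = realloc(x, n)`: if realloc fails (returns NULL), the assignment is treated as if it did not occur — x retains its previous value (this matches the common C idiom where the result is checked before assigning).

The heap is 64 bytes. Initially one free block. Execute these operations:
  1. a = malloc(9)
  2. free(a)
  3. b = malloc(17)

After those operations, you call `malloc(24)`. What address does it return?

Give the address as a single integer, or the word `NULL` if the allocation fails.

Answer: 17

Derivation:
Op 1: a = malloc(9) -> a = 0; heap: [0-8 ALLOC][9-63 FREE]
Op 2: free(a) -> (freed a); heap: [0-63 FREE]
Op 3: b = malloc(17) -> b = 0; heap: [0-16 ALLOC][17-63 FREE]
malloc(24): first-fit scan over [0-16 ALLOC][17-63 FREE] -> 17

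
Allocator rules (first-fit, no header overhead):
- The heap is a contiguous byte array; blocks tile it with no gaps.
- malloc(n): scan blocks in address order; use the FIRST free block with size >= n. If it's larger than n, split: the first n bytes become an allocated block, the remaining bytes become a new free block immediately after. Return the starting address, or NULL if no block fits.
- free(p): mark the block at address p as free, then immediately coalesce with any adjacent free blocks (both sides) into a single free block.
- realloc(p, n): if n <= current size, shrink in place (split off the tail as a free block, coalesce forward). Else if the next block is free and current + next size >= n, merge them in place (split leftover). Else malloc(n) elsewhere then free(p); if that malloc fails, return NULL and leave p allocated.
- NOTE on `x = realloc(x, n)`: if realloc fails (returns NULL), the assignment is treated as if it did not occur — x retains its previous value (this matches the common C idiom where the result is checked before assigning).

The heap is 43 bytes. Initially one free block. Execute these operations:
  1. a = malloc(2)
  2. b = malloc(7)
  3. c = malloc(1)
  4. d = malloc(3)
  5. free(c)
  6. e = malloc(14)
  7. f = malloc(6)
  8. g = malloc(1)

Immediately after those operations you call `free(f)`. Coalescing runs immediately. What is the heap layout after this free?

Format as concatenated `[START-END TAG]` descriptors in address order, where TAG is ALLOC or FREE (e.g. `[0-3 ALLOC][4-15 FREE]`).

Op 1: a = malloc(2) -> a = 0; heap: [0-1 ALLOC][2-42 FREE]
Op 2: b = malloc(7) -> b = 2; heap: [0-1 ALLOC][2-8 ALLOC][9-42 FREE]
Op 3: c = malloc(1) -> c = 9; heap: [0-1 ALLOC][2-8 ALLOC][9-9 ALLOC][10-42 FREE]
Op 4: d = malloc(3) -> d = 10; heap: [0-1 ALLOC][2-8 ALLOC][9-9 ALLOC][10-12 ALLOC][13-42 FREE]
Op 5: free(c) -> (freed c); heap: [0-1 ALLOC][2-8 ALLOC][9-9 FREE][10-12 ALLOC][13-42 FREE]
Op 6: e = malloc(14) -> e = 13; heap: [0-1 ALLOC][2-8 ALLOC][9-9 FREE][10-12 ALLOC][13-26 ALLOC][27-42 FREE]
Op 7: f = malloc(6) -> f = 27; heap: [0-1 ALLOC][2-8 ALLOC][9-9 FREE][10-12 ALLOC][13-26 ALLOC][27-32 ALLOC][33-42 FREE]
Op 8: g = malloc(1) -> g = 9; heap: [0-1 ALLOC][2-8 ALLOC][9-9 ALLOC][10-12 ALLOC][13-26 ALLOC][27-32 ALLOC][33-42 FREE]
free(f): f = 27 -> block [27-32 ALLOC]; mark free, coalesce with adjacent free neighbors -> [0-1 ALLOC][2-8 ALLOC][9-9 ALLOC][10-12 ALLOC][13-26 ALLOC][27-42 FREE]

Answer: [0-1 ALLOC][2-8 ALLOC][9-9 ALLOC][10-12 ALLOC][13-26 ALLOC][27-42 FREE]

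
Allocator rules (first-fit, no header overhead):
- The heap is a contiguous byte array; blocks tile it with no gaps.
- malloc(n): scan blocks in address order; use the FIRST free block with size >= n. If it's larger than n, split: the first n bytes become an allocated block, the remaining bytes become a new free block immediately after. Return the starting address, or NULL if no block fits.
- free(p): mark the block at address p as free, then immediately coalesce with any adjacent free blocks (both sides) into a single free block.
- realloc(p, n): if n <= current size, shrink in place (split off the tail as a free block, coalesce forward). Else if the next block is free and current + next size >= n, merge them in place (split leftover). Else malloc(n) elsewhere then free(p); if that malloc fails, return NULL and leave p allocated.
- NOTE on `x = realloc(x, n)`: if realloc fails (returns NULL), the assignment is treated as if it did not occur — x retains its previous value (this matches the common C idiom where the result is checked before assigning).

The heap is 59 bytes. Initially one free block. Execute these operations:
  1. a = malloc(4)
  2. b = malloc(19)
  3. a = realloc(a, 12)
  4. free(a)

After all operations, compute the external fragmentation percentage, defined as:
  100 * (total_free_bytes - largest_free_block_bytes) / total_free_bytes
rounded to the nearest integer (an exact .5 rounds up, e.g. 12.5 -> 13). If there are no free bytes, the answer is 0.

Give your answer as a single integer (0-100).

Answer: 10

Derivation:
Op 1: a = malloc(4) -> a = 0; heap: [0-3 ALLOC][4-58 FREE]
Op 2: b = malloc(19) -> b = 4; heap: [0-3 ALLOC][4-22 ALLOC][23-58 FREE]
Op 3: a = realloc(a, 12) -> a = 23; heap: [0-3 FREE][4-22 ALLOC][23-34 ALLOC][35-58 FREE]
Op 4: free(a) -> (freed a); heap: [0-3 FREE][4-22 ALLOC][23-58 FREE]
Free blocks: [4 36] total_free=40 largest=36 -> 100*(40-36)/40 = 400/40 = 10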